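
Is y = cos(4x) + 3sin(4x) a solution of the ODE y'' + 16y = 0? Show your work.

Verification:
y'' = -16cos(4x) - 48sin(4x)
y'' + 16y = 0 ✓

Yes, it is a solution.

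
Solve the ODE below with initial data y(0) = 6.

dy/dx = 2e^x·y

General solution: y = Ce^(2e^x)
Applying IC y(0) = 6:
Particular solution: y = 6e^(2(e^x - 1))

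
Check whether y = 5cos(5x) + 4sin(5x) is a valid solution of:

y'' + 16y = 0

Verification:
y'' = -125cos(5x) - 100sin(5x)
y'' + 16y ≠ 0 (frequency mismatch: got 25 instead of 16)

No, it is not a solution.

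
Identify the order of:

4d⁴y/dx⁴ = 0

The order is 4 (highest derivative is of order 4).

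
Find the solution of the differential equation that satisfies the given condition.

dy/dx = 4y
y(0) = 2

General solution: y = Ce^(4x)
Applying IC y(0) = 2:
Particular solution: y = 2e^(4x)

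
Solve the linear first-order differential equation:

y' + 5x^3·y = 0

Using integrating factor method:

General solution: y = Ce^(-5x^4/4)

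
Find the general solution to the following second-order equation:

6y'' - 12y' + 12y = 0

Characteristic equation: 6r² - 12r + 12 = 0
Divide by 6: r² - 2r + 2 = 0
Roots: r = 1 ± i (complex conjugates)
General solution: y = e^x(C₁cos(x) + C₂sin(x))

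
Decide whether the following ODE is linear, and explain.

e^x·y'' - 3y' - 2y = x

Linear (y and its derivatives appear to the first power only, no products of y terms)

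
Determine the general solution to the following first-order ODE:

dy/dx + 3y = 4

Using integrating factor method:

General solution: y = 4/3 + Ce^(-3x)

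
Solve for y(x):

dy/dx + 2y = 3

Using integrating factor method:

General solution: y = 3/2 + Ce^(-2x)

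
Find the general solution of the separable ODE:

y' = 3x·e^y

Separating variables and integrating:
-e^(-y) = 3x²/2 + C

General solution: y = -ln(C - 3x²/2)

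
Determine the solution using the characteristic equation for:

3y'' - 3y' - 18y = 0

Characteristic equation: 3r² - 3r - 18 = 0
Divide by 3: r² - r - 6 = 0
Roots: r = 3, -2 (distinct real)
General solution: y = C₁e^(3x) + C₂e^(-2x)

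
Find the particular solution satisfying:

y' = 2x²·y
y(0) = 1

General solution: y = Ce^(2x³/3)
Applying IC y(0) = 1:
Particular solution: y = e^(2x³/3)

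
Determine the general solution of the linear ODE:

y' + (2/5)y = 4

Using integrating factor method:

General solution: y = 10 + Ce^(-2x/5)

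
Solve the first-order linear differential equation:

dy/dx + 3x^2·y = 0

Using integrating factor method:

General solution: y = Ce^(-x^3)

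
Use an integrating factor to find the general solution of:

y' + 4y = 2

Using integrating factor method:

General solution: y = 1/2 + Ce^(-4x)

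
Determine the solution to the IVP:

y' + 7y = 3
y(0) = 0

General solution: y = 3/7 + Ce^(-7x)
Applying y(0) = 0: C = 0 - 3/7 = -3/7
Particular solution: y = 3/7 - (3/7)e^(-7x)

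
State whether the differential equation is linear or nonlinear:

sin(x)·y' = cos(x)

Linear (y and its derivatives appear to the first power only, no products of y terms)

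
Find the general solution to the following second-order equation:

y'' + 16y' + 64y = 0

Characteristic equation: r² + 16r + 64 = 0
Factored: (r + 8)² = 0
Repeated root: r = -8
General solution: y = (C₁ + C₂x)e^(-8x)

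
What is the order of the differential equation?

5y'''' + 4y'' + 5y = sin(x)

The order is 4 (highest derivative is of order 4).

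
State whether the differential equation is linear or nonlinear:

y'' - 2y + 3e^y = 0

Nonlinear (e^y is nonlinear in y)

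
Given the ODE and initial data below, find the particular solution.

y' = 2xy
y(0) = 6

General solution: y = Ce^(x²)
Applying IC y(0) = 6:
Particular solution: y = 6e^(x²)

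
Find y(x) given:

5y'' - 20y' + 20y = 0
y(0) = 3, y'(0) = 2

General solution: y = (C₁ + C₂x)e^(2x)
Repeated root r = 2
Applying ICs: C₁ = 3, C₂ = -4
Particular solution: y = (3 - 4x)e^(2x)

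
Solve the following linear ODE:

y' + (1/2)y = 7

Using integrating factor method:

General solution: y = 14 + Ce^(-x/2)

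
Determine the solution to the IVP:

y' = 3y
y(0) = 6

General solution: y = Ce^(3x)
Applying IC y(0) = 6:
Particular solution: y = 6e^(3x)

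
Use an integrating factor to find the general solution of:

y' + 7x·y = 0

Using integrating factor method:

General solution: y = Ce^(-7x^2/2)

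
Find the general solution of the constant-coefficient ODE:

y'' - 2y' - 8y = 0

Characteristic equation: r² - 2r - 8 = 0
Roots: r = 4, -2 (distinct real)
General solution: y = C₁e^(4x) + C₂e^(-2x)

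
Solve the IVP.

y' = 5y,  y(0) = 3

General solution: y = Ce^(5x)
Applying IC y(0) = 3:
Particular solution: y = 3e^(5x)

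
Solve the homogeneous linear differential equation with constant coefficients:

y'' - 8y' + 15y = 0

Characteristic equation: r² - 8r + 15 = 0
Roots: r = 3, 5 (distinct real)
General solution: y = C₁e^(3x) + C₂e^(5x)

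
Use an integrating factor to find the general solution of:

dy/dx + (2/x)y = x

Using integrating factor method:

General solution: y = (1/4)x^2 + Cx^(-2)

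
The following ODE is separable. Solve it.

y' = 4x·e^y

Separating variables and integrating:
-e^(-y) = 2x² + C

General solution: y = -ln(C - 2x²)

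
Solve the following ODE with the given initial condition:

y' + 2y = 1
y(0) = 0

General solution: y = 1/2 + Ce^(-2x)
Applying y(0) = 0: C = 0 - 1/2 = -1/2
Particular solution: y = 1/2 - (1/2)e^(-2x)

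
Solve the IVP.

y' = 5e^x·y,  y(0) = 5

General solution: y = Ce^(5e^x)
Applying IC y(0) = 5:
Particular solution: y = 5e^(5(e^x - 1))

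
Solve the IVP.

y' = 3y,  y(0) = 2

General solution: y = Ce^(3x)
Applying IC y(0) = 2:
Particular solution: y = 2e^(3x)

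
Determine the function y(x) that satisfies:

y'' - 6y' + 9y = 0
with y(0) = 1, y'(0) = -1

General solution: y = (C₁ + C₂x)e^(3x)
Repeated root r = 3
Applying ICs: C₁ = 1, C₂ = -4
Particular solution: y = (1 - 4x)e^(3x)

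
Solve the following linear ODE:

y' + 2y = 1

Using integrating factor method:

General solution: y = 1/2 + Ce^(-2x)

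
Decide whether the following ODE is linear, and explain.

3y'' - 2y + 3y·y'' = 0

Nonlinear (y·y'' term)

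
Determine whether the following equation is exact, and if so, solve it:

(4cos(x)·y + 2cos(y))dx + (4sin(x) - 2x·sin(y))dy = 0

Verify exactness: ∂M/∂y = ∂N/∂x ✓
Find F(x,y) such that ∂F/∂x = M, ∂F/∂y = N
Solution: 4sin(x)·y + 2x·cos(y) = C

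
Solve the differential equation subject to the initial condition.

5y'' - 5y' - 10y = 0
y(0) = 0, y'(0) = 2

General solution: y = C₁e^(2x) + C₂e^(-x)
Applying ICs: C₁ = 2/3, C₂ = -2/3
Particular solution: y = (2/3)e^(2x) - (2/3)e^(-x)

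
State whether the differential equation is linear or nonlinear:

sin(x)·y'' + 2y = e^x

Linear (y and its derivatives appear to the first power only, no products of y terms)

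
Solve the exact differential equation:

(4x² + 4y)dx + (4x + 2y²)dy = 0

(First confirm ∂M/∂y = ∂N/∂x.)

Verify exactness: ∂M/∂y = ∂N/∂x ✓
Find F(x,y) such that ∂F/∂x = M, ∂F/∂y = N
Solution: 4x³/3 + 4xy + 2y³/3 = C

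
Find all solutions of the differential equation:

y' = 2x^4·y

Separating variables and integrating:
ln|y| = 2x^5/5 + C

General solution: y = Ce^(2x^5/5)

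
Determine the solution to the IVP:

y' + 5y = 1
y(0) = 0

General solution: y = 1/5 + Ce^(-5x)
Applying y(0) = 0: C = 0 - 1/5 = -1/5
Particular solution: y = 1/5 - (1/5)e^(-5x)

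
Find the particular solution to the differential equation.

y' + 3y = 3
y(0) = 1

General solution: y = 1 + Ce^(-3x)
Applying y(0) = 1: C = 1 - 1 = 0
Particular solution: y = 1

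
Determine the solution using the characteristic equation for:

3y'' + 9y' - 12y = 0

Characteristic equation: 3r² + 9r - 12 = 0
Divide by 3: r² + 3r - 4 = 0
Roots: r = 1, -4 (distinct real)
General solution: y = C₁e^x + C₂e^(-4x)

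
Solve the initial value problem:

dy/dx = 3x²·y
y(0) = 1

General solution: y = Ce^(x³)
Applying IC y(0) = 1:
Particular solution: y = e^(x³)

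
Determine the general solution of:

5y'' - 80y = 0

Characteristic equation: 5r² - 80 = 0
Divide by 5: r² - 16 = 0
Roots: r = 4, -4 (distinct real)
General solution: y = C₁e^(4x) + C₂e^(-4x)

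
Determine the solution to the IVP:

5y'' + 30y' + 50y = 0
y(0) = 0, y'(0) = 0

General solution: y = e^(-3x)(C₁cos(x) + C₂sin(x))
Complex roots r = -3 ± i
Applying ICs: C₁ = 0, C₂ = 0
Particular solution: y = 0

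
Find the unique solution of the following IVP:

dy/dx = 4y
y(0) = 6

General solution: y = Ce^(4x)
Applying IC y(0) = 6:
Particular solution: y = 6e^(4x)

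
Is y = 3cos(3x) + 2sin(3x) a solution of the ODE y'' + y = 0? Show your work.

Verification:
y'' = -27cos(3x) - 18sin(3x)
y'' + y ≠ 0 (frequency mismatch: got 9 instead of 1)

No, it is not a solution.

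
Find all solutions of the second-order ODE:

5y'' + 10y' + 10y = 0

Characteristic equation: 5r² + 10r + 10 = 0
Divide by 5: r² + 2r + 2 = 0
Roots: r = -1 ± i (complex conjugates)
General solution: y = e^(-x)(C₁cos(x) + C₂sin(x))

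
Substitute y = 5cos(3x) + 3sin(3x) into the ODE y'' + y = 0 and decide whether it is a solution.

Verification:
y'' = -45cos(3x) - 27sin(3x)
y'' + y ≠ 0 (frequency mismatch: got 9 instead of 1)

No, it is not a solution.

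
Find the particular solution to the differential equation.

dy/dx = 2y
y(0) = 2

General solution: y = Ce^(2x)
Applying IC y(0) = 2:
Particular solution: y = 2e^(2x)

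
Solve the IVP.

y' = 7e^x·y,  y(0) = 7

General solution: y = Ce^(7e^x)
Applying IC y(0) = 7:
Particular solution: y = 7e^(7(e^x - 1))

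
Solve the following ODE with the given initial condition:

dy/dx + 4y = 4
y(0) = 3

General solution: y = 1 + Ce^(-4x)
Applying y(0) = 3: C = 3 - 1 = 2
Particular solution: y = 1 + 2e^(-4x)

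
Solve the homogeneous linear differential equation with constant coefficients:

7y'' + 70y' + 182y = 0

Characteristic equation: 7r² + 70r + 182 = 0
Divide by 7: r² + 10r + 26 = 0
Roots: r = -5 ± i (complex conjugates)
General solution: y = e^(-5x)(C₁cos(x) + C₂sin(x))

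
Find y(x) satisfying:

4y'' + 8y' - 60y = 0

Characteristic equation: 4r² + 8r - 60 = 0
Divide by 4: r² + 2r - 15 = 0
Roots: r = 3, -5 (distinct real)
General solution: y = C₁e^(3x) + C₂e^(-5x)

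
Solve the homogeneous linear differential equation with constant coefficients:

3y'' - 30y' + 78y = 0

Characteristic equation: 3r² - 30r + 78 = 0
Divide by 3: r² - 10r + 26 = 0
Roots: r = 5 ± i (complex conjugates)
General solution: y = e^(5x)(C₁cos(x) + C₂sin(x))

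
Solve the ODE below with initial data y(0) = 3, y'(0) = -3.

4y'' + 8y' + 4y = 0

General solution: y = (C₁ + C₂x)e^(-x)
Repeated root r = -1
Applying ICs: C₁ = 3, C₂ = 0
Particular solution: y = 3e^(-x)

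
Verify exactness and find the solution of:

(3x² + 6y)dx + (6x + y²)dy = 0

Verify exactness: ∂M/∂y = ∂N/∂x ✓
Find F(x,y) such that ∂F/∂x = M, ∂F/∂y = N
Solution: x³ + 6xy + y³/3 = C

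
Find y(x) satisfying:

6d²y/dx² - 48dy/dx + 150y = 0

Characteristic equation: 6r² - 48r + 150 = 0
Divide by 6: r² - 8r + 25 = 0
Roots: r = 4 ± 3i (complex conjugates)
General solution: y = e^(4x)(C₁cos(3x) + C₂sin(3x))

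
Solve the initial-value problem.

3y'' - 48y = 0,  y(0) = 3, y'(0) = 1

General solution: y = C₁e^(4x) + C₂e^(-4x)
Applying ICs: C₁ = 13/8, C₂ = 11/8
Particular solution: y = (13/8)e^(4x) + (11/8)e^(-4x)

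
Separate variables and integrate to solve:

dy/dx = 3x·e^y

Separating variables and integrating:
-e^(-y) = 3x²/2 + C

General solution: y = -ln(C - 3x²/2)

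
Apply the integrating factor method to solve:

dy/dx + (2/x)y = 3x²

Using integrating factor method:

General solution: y = (3/5)x^3 + Cx^(-2)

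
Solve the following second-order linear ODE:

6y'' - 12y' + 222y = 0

Characteristic equation: 6r² - 12r + 222 = 0
Divide by 6: r² - 2r + 37 = 0
Roots: r = 1 ± 6i (complex conjugates)
General solution: y = e^x(C₁cos(6x) + C₂sin(6x))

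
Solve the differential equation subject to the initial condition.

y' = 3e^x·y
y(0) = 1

General solution: y = Ce^(3e^x)
Applying IC y(0) = 1:
Particular solution: y = e^(3(e^x - 1))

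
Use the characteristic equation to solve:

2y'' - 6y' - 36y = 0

Characteristic equation: 2r² - 6r - 36 = 0
Divide by 2: r² - 3r - 18 = 0
Roots: r = 6, -3 (distinct real)
General solution: y = C₁e^(6x) + C₂e^(-3x)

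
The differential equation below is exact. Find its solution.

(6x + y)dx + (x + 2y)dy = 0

Verify exactness: ∂M/∂y = ∂N/∂x ✓
Find F(x,y) such that ∂F/∂x = M, ∂F/∂y = N
Solution: 3x² + xy + y² = C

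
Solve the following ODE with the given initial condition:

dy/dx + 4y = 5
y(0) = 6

General solution: y = 5/4 + Ce^(-4x)
Applying y(0) = 6: C = 6 - 5/4 = 19/4
Particular solution: y = 5/4 + (19/4)e^(-4x)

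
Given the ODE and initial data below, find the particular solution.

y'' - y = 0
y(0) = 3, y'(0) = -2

General solution: y = C₁e^x + C₂e^(-x)
Applying ICs: C₁ = 1/2, C₂ = 5/2
Particular solution: y = (1/2)e^x + (5/2)e^(-x)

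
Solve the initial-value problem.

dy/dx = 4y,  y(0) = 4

General solution: y = Ce^(4x)
Applying IC y(0) = 4:
Particular solution: y = 4e^(4x)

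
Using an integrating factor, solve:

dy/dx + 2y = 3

Using integrating factor method:

General solution: y = 3/2 + Ce^(-2x)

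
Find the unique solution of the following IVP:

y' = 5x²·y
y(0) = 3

General solution: y = Ce^(5x³/3)
Applying IC y(0) = 3:
Particular solution: y = 3e^(5x³/3)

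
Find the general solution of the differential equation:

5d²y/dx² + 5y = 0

Characteristic equation: 5r² + 5 = 0
Divide by 5: r² + 1 = 0
Roots: r = ±i (complex conjugates)
General solution: y = C₁cos(x) + C₂sin(x)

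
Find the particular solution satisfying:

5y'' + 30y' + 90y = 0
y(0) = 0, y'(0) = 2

General solution: y = e^(-3x)(C₁cos(3x) + C₂sin(3x))
Complex roots r = -3 ± 3i
Applying ICs: C₁ = 0, C₂ = 2/3
Particular solution: y = e^(-3x)((2/3)sin(3x))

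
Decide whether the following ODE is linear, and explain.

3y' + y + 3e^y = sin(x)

Nonlinear (e^y is nonlinear in y)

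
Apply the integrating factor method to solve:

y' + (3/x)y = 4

Using integrating factor method:

General solution: y = x + Cx^(-3)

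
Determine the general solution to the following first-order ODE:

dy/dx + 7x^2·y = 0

Using integrating factor method:

General solution: y = Ce^(-7x^3/3)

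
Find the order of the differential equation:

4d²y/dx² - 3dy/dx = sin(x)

The order is 2 (highest derivative is of order 2).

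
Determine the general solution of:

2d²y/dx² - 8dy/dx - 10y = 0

Characteristic equation: 2r² - 8r - 10 = 0
Divide by 2: r² - 4r - 5 = 0
Roots: r = 5, -1 (distinct real)
General solution: y = C₁e^(5x) + C₂e^(-x)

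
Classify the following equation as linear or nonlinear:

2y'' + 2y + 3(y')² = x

Nonlinear ((y')² term)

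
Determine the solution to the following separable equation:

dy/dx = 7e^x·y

Separating variables and integrating:
ln|y| = 7e^x + C

General solution: y = Ce^(7e^x)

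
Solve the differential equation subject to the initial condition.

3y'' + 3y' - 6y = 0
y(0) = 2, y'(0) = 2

General solution: y = C₁e^x + C₂e^(-2x)
Applying ICs: C₁ = 2, C₂ = 0
Particular solution: y = 2e^x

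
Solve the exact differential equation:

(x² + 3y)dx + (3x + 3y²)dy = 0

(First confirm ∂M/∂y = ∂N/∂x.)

Verify exactness: ∂M/∂y = ∂N/∂x ✓
Find F(x,y) such that ∂F/∂x = M, ∂F/∂y = N
Solution: x³/3 + 3xy + y³ = C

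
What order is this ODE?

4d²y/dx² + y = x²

The order is 2 (highest derivative is of order 2).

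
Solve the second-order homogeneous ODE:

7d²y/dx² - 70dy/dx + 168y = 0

Characteristic equation: 7r² - 70r + 168 = 0
Divide by 7: r² - 10r + 24 = 0
Roots: r = 6, 4 (distinct real)
General solution: y = C₁e^(6x) + C₂e^(4x)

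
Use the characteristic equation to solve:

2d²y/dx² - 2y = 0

Characteristic equation: 2r² - 2 = 0
Divide by 2: r² - 1 = 0
Roots: r = 1, -1 (distinct real)
General solution: y = C₁e^x + C₂e^(-x)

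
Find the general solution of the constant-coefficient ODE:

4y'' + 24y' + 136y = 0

Characteristic equation: 4r² + 24r + 136 = 0
Divide by 4: r² + 6r + 34 = 0
Roots: r = -3 ± 5i (complex conjugates)
General solution: y = e^(-3x)(C₁cos(5x) + C₂sin(5x))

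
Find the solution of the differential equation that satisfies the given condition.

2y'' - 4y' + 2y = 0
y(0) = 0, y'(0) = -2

General solution: y = (C₁ + C₂x)e^x
Repeated root r = 1
Applying ICs: C₁ = 0, C₂ = -2
Particular solution: y = -2xe^x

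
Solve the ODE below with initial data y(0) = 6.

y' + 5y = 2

General solution: y = 2/5 + Ce^(-5x)
Applying y(0) = 6: C = 6 - 2/5 = 28/5
Particular solution: y = 2/5 + (28/5)e^(-5x)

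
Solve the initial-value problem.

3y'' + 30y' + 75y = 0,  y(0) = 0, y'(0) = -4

General solution: y = (C₁ + C₂x)e^(-5x)
Repeated root r = -5
Applying ICs: C₁ = 0, C₂ = -4
Particular solution: y = -4xe^(-5x)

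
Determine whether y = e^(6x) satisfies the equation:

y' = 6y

Verification:
y = e^(6x)
y' = 6e^(6x)
6y = 6e^(6x)
y' = 6y ✓

Yes, it is a solution.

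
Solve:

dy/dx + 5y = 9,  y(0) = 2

General solution: y = 9/5 + Ce^(-5x)
Applying y(0) = 2: C = 2 - 9/5 = 1/5
Particular solution: y = 9/5 + (1/5)e^(-5x)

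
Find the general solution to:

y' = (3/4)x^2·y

Separating variables and integrating:
ln|y| = x^3/4 + C

General solution: y = Ce^(x^3/4)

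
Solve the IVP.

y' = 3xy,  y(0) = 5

General solution: y = Ce^(3x²/2)
Applying IC y(0) = 5:
Particular solution: y = 5e^(3x²/2)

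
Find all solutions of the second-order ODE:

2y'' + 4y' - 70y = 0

Characteristic equation: 2r² + 4r - 70 = 0
Divide by 2: r² + 2r - 35 = 0
Roots: r = 5, -7 (distinct real)
General solution: y = C₁e^(5x) + C₂e^(-7x)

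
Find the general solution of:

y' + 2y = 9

Using integrating factor method:

General solution: y = 9/2 + Ce^(-2x)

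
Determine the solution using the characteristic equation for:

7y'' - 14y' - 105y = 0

Characteristic equation: 7r² - 14r - 105 = 0
Divide by 7: r² - 2r - 15 = 0
Roots: r = 5, -3 (distinct real)
General solution: y = C₁e^(5x) + C₂e^(-3x)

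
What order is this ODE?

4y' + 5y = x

The order is 1 (highest derivative is of order 1).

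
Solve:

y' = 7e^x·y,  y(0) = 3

General solution: y = Ce^(7e^x)
Applying IC y(0) = 3:
Particular solution: y = 3e^(7(e^x - 1))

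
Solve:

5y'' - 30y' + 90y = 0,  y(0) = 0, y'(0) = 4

General solution: y = e^(3x)(C₁cos(3x) + C₂sin(3x))
Complex roots r = 3 ± 3i
Applying ICs: C₁ = 0, C₂ = 4/3
Particular solution: y = e^(3x)((4/3)sin(3x))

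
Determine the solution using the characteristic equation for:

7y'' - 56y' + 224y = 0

Characteristic equation: 7r² - 56r + 224 = 0
Divide by 7: r² - 8r + 32 = 0
Roots: r = 4 ± 4i (complex conjugates)
General solution: y = e^(4x)(C₁cos(4x) + C₂sin(4x))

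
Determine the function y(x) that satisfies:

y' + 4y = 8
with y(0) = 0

General solution: y = 2 + Ce^(-4x)
Applying y(0) = 0: C = 0 - 2 = -2
Particular solution: y = 2 - 2e^(-4x)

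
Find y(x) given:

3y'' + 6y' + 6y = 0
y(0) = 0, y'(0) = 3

General solution: y = e^(-x)(C₁cos(x) + C₂sin(x))
Complex roots r = -1 ± i
Applying ICs: C₁ = 0, C₂ = 3
Particular solution: y = e^(-x)(3sin(x))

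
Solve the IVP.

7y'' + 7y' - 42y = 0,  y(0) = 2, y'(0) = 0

General solution: y = C₁e^(2x) + C₂e^(-3x)
Applying ICs: C₁ = 6/5, C₂ = 4/5
Particular solution: y = (6/5)e^(2x) + (4/5)e^(-3x)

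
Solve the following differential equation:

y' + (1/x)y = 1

Using integrating factor method:

General solution: y = (1/2)x + C/x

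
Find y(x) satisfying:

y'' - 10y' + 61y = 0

Characteristic equation: r² - 10r + 61 = 0
Roots: r = 5 ± 6i (complex conjugates)
General solution: y = e^(5x)(C₁cos(6x) + C₂sin(6x))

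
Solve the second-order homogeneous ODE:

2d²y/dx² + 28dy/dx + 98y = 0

Characteristic equation: 2r² + 28r + 98 = 0
Divide by 2: r² + 14r + 49 = 0
Factored: (r + 7)² = 0
Repeated root: r = -7
General solution: y = (C₁ + C₂x)e^(-7x)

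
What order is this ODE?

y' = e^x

The order is 1 (highest derivative is of order 1).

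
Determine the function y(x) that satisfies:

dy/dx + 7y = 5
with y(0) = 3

General solution: y = 5/7 + Ce^(-7x)
Applying y(0) = 3: C = 3 - 5/7 = 16/7
Particular solution: y = 5/7 + (16/7)e^(-7x)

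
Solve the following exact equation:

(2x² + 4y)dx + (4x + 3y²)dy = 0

Verify exactness: ∂M/∂y = ∂N/∂x ✓
Find F(x,y) such that ∂F/∂x = M, ∂F/∂y = N
Solution: 2x³/3 + 4xy + y³ = C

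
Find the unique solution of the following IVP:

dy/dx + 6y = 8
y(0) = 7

General solution: y = 4/3 + Ce^(-6x)
Applying y(0) = 7: C = 7 - 4/3 = 17/3
Particular solution: y = 4/3 + (17/3)e^(-6x)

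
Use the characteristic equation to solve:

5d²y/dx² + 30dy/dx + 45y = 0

Characteristic equation: 5r² + 30r + 45 = 0
Divide by 5: r² + 6r + 9 = 0
Factored: (r + 3)² = 0
Repeated root: r = -3
General solution: y = (C₁ + C₂x)e^(-3x)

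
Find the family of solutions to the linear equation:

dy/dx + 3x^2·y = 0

Using integrating factor method:

General solution: y = Ce^(-x^3)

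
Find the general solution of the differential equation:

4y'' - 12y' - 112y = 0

Characteristic equation: 4r² - 12r - 112 = 0
Divide by 4: r² - 3r - 28 = 0
Roots: r = 7, -4 (distinct real)
General solution: y = C₁e^(7x) + C₂e^(-4x)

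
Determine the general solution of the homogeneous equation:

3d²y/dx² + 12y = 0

Characteristic equation: 3r² + 12 = 0
Divide by 3: r² + 4 = 0
Roots: r = ±2i (complex conjugates)
General solution: y = C₁cos(2x) + C₂sin(2x)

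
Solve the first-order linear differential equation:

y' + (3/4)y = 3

Using integrating factor method:

General solution: y = 4 + Ce^(-3x/4)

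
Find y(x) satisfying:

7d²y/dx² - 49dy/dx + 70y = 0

Characteristic equation: 7r² - 49r + 70 = 0
Divide by 7: r² - 7r + 10 = 0
Roots: r = 5, 2 (distinct real)
General solution: y = C₁e^(5x) + C₂e^(2x)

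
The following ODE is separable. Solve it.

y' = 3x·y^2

Separating variables and integrating:
-1/y = 3x^2/2 + C

General solution: y^-1 = (-3/2)x^2 + C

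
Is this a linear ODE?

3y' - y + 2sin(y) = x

No. Nonlinear (sin(y) is nonlinear in y)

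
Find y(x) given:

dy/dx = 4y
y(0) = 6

General solution: y = Ce^(4x)
Applying IC y(0) = 6:
Particular solution: y = 6e^(4x)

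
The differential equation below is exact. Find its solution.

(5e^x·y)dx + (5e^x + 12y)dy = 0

Verify exactness: ∂M/∂y = ∂N/∂x ✓
Find F(x,y) such that ∂F/∂x = M, ∂F/∂y = N
Solution: 5e^x·y + 6y² = C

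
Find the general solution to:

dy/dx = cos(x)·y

Separating variables and integrating:
ln|y| = sin(x) + C

General solution: y = Ce^(sin(x))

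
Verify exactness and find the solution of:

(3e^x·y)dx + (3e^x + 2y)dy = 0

Verify exactness: ∂M/∂y = ∂N/∂x ✓
Find F(x,y) such that ∂F/∂x = M, ∂F/∂y = N
Solution: 3e^x·y + y² = C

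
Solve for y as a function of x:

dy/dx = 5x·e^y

Separating variables and integrating:
-e^(-y) = 5x²/2 + C

General solution: y = -ln(C - 5x²/2)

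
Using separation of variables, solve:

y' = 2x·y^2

Separating variables and integrating:
-1/y = x^2 + C

General solution: y^-1 = -x^2 + C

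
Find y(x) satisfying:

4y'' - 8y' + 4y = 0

Characteristic equation: 4r² - 8r + 4 = 0
Divide by 4: r² - 2r + 1 = 0
Factored: (r - 1)² = 0
Repeated root: r = 1
General solution: y = (C₁ + C₂x)e^x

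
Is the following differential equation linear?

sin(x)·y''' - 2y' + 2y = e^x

Yes. Linear (y and its derivatives appear to the first power only, no products of y terms)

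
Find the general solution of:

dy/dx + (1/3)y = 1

Using integrating factor method:

General solution: y = 3 + Ce^(-x/3)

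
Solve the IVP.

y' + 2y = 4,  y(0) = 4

General solution: y = 2 + Ce^(-2x)
Applying y(0) = 4: C = 4 - 2 = 2
Particular solution: y = 2 + 2e^(-2x)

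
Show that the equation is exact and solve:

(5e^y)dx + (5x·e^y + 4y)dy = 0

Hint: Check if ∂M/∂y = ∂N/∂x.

Verify exactness: ∂M/∂y = ∂N/∂x ✓
Find F(x,y) such that ∂F/∂x = M, ∂F/∂y = N
Solution: 5x·e^y + 2y² = C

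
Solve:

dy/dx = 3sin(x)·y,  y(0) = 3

General solution: y = Ce^(-3cos(x))
Applying IC y(0) = 3:
Particular solution: y = 3e^(3(1-cos(x)))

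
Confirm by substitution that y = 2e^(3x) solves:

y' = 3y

Verification:
y = 2e^(3x)
y' = 6e^(3x)
3y = 6e^(3x)
y' = 3y ✓

Yes, it is a solution.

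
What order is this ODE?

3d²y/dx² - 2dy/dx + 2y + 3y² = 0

The order is 2 (highest derivative is of order 2).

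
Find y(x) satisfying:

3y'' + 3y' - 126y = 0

Characteristic equation: 3r² + 3r - 126 = 0
Divide by 3: r² + r - 42 = 0
Roots: r = 6, -7 (distinct real)
General solution: y = C₁e^(6x) + C₂e^(-7x)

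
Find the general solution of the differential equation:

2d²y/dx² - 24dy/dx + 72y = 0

Characteristic equation: 2r² - 24r + 72 = 0
Divide by 2: r² - 12r + 36 = 0
Factored: (r - 6)² = 0
Repeated root: r = 6
General solution: y = (C₁ + C₂x)e^(6x)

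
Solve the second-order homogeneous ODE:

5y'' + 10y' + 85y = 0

Characteristic equation: 5r² + 10r + 85 = 0
Divide by 5: r² + 2r + 17 = 0
Roots: r = -1 ± 4i (complex conjugates)
General solution: y = e^(-x)(C₁cos(4x) + C₂sin(4x))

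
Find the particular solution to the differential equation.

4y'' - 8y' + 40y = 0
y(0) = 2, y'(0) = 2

General solution: y = e^x(C₁cos(3x) + C₂sin(3x))
Complex roots r = 1 ± 3i
Applying ICs: C₁ = 2, C₂ = 0
Particular solution: y = e^x(2cos(3x))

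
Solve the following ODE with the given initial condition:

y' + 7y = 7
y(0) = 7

General solution: y = 1 + Ce^(-7x)
Applying y(0) = 7: C = 7 - 1 = 6
Particular solution: y = 1 + 6e^(-7x)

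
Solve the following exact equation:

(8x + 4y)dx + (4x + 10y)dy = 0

Verify exactness: ∂M/∂y = ∂N/∂x ✓
Find F(x,y) such that ∂F/∂x = M, ∂F/∂y = N
Solution: 4x² + 4xy + 5y² = C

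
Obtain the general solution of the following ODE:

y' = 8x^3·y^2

Separating variables and integrating:
-1/y = 2x^4 + C

General solution: y^-1 = -2x^4 + C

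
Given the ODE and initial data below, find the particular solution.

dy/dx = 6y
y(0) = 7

General solution: y = Ce^(6x)
Applying IC y(0) = 7:
Particular solution: y = 7e^(6x)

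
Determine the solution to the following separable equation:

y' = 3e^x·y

Separating variables and integrating:
ln|y| = 3e^x + C

General solution: y = Ce^(3e^x)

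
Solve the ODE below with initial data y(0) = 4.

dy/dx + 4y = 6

General solution: y = 3/2 + Ce^(-4x)
Applying y(0) = 4: C = 4 - 3/2 = 5/2
Particular solution: y = 3/2 + (5/2)e^(-4x)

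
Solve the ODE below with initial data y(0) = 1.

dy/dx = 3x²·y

General solution: y = Ce^(x³)
Applying IC y(0) = 1:
Particular solution: y = e^(x³)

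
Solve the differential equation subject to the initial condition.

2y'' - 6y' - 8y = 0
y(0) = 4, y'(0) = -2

General solution: y = C₁e^(4x) + C₂e^(-x)
Applying ICs: C₁ = 2/5, C₂ = 18/5
Particular solution: y = (2/5)e^(4x) + (18/5)e^(-x)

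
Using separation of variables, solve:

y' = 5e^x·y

Separating variables and integrating:
ln|y| = 5e^x + C

General solution: y = Ce^(5e^x)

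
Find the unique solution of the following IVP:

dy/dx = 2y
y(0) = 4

General solution: y = Ce^(2x)
Applying IC y(0) = 4:
Particular solution: y = 4e^(2x)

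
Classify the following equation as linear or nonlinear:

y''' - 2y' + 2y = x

Linear (y and its derivatives appear to the first power only, no products of y terms)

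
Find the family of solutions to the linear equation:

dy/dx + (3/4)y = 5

Using integrating factor method:

General solution: y = 20/3 + Ce^(-3x/4)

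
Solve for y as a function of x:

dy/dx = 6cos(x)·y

Separating variables and integrating:
ln|y| = 6sin(x) + C

General solution: y = Ce^(6sin(x))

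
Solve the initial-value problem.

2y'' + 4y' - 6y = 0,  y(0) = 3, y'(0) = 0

General solution: y = C₁e^x + C₂e^(-3x)
Applying ICs: C₁ = 9/4, C₂ = 3/4
Particular solution: y = (9/4)e^x + (3/4)e^(-3x)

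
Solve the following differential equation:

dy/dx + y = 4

Using integrating factor method:

General solution: y = 4 + Ce^(-x)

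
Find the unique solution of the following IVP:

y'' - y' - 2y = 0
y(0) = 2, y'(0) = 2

General solution: y = C₁e^(2x) + C₂e^(-x)
Applying ICs: C₁ = 4/3, C₂ = 2/3
Particular solution: y = (4/3)e^(2x) + (2/3)e^(-x)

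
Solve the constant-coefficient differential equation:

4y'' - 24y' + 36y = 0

Characteristic equation: 4r² - 24r + 36 = 0
Divide by 4: r² - 6r + 9 = 0
Factored: (r - 3)² = 0
Repeated root: r = 3
General solution: y = (C₁ + C₂x)e^(3x)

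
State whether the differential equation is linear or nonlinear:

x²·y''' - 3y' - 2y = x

Linear (y and its derivatives appear to the first power only, no products of y terms)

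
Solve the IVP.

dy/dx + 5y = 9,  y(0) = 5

General solution: y = 9/5 + Ce^(-5x)
Applying y(0) = 5: C = 5 - 9/5 = 16/5
Particular solution: y = 9/5 + (16/5)e^(-5x)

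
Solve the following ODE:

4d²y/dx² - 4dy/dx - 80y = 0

Characteristic equation: 4r² - 4r - 80 = 0
Divide by 4: r² - r - 20 = 0
Roots: r = 5, -4 (distinct real)
General solution: y = C₁e^(5x) + C₂e^(-4x)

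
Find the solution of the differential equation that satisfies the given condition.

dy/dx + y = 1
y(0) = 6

General solution: y = 1 + Ce^(-x)
Applying y(0) = 6: C = 6 - 1 = 5
Particular solution: y = 1 + 5e^(-x)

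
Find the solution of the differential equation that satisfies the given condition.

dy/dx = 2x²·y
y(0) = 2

General solution: y = Ce^(2x³/3)
Applying IC y(0) = 2:
Particular solution: y = 2e^(2x³/3)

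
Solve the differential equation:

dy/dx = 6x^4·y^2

Separating variables and integrating:
-1/y = 6x^5/5 + C

General solution: y^-1 = (-6/5)x^5 + C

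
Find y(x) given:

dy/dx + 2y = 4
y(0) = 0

General solution: y = 2 + Ce^(-2x)
Applying y(0) = 0: C = 0 - 2 = -2
Particular solution: y = 2 - 2e^(-2x)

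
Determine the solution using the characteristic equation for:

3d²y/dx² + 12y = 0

Characteristic equation: 3r² + 12 = 0
Divide by 3: r² + 4 = 0
Roots: r = ±2i (complex conjugates)
General solution: y = C₁cos(2x) + C₂sin(2x)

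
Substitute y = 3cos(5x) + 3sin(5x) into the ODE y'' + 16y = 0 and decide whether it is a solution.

Verification:
y'' = -75cos(5x) - 75sin(5x)
y'' + 16y ≠ 0 (frequency mismatch: got 25 instead of 16)

No, it is not a solution.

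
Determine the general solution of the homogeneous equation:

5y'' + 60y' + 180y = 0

Characteristic equation: 5r² + 60r + 180 = 0
Divide by 5: r² + 12r + 36 = 0
Factored: (r + 6)² = 0
Repeated root: r = -6
General solution: y = (C₁ + C₂x)e^(-6x)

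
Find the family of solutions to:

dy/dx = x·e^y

Separating variables and integrating:
-e^(-y) = x²/2 + C

General solution: y = -ln(C - x²/2)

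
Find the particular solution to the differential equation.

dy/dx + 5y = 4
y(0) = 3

General solution: y = 4/5 + Ce^(-5x)
Applying y(0) = 3: C = 3 - 4/5 = 11/5
Particular solution: y = 4/5 + (11/5)e^(-5x)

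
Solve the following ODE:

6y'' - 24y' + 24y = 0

Characteristic equation: 6r² - 24r + 24 = 0
Divide by 6: r² - 4r + 4 = 0
Factored: (r - 2)² = 0
Repeated root: r = 2
General solution: y = (C₁ + C₂x)e^(2x)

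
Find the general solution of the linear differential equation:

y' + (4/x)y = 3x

Using integrating factor method:

General solution: y = (1/2)x^2 + Cx^(-4)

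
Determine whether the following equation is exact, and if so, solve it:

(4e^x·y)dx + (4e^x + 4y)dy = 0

Verify exactness: ∂M/∂y = ∂N/∂x ✓
Find F(x,y) such that ∂F/∂x = M, ∂F/∂y = N
Solution: 4e^x·y + 2y² = C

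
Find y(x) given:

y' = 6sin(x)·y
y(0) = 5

General solution: y = Ce^(-6cos(x))
Applying IC y(0) = 5:
Particular solution: y = 5e^(6(1-cos(x)))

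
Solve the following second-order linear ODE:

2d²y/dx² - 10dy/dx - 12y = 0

Characteristic equation: 2r² - 10r - 12 = 0
Divide by 2: r² - 5r - 6 = 0
Roots: r = 6, -1 (distinct real)
General solution: y = C₁e^(6x) + C₂e^(-x)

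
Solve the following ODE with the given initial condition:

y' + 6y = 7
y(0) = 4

General solution: y = 7/6 + Ce^(-6x)
Applying y(0) = 4: C = 4 - 7/6 = 17/6
Particular solution: y = 7/6 + (17/6)e^(-6x)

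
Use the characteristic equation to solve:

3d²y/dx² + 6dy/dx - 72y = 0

Characteristic equation: 3r² + 6r - 72 = 0
Divide by 3: r² + 2r - 24 = 0
Roots: r = 4, -6 (distinct real)
General solution: y = C₁e^(4x) + C₂e^(-6x)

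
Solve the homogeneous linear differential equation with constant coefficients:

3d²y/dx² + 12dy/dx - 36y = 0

Characteristic equation: 3r² + 12r - 36 = 0
Divide by 3: r² + 4r - 12 = 0
Roots: r = 2, -6 (distinct real)
General solution: y = C₁e^(2x) + C₂e^(-6x)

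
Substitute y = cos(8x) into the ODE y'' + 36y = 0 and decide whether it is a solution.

Verification:
y'' = -64cos(8x)
y'' + 36y ≠ 0 (frequency mismatch: got 64 instead of 36)

No, it is not a solution.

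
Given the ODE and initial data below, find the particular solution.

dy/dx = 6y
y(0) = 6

General solution: y = Ce^(6x)
Applying IC y(0) = 6:
Particular solution: y = 6e^(6x)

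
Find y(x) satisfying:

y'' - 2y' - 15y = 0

Characteristic equation: r² - 2r - 15 = 0
Roots: r = 5, -3 (distinct real)
General solution: y = C₁e^(5x) + C₂e^(-3x)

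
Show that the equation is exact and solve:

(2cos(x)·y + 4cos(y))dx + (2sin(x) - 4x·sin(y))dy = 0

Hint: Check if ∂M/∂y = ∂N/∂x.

Verify exactness: ∂M/∂y = ∂N/∂x ✓
Find F(x,y) such that ∂F/∂x = M, ∂F/∂y = N
Solution: 2sin(x)·y + 4x·cos(y) = C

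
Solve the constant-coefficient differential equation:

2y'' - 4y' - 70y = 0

Characteristic equation: 2r² - 4r - 70 = 0
Divide by 2: r² - 2r - 35 = 0
Roots: r = 7, -5 (distinct real)
General solution: y = C₁e^(7x) + C₂e^(-5x)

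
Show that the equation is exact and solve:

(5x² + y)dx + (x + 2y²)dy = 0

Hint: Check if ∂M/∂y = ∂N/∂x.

Verify exactness: ∂M/∂y = ∂N/∂x ✓
Find F(x,y) such that ∂F/∂x = M, ∂F/∂y = N
Solution: 5x³/3 + xy + 2y³/3 = C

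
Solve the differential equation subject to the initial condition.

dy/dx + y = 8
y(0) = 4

General solution: y = 8 + Ce^(-x)
Applying y(0) = 4: C = 4 - 8 = -4
Particular solution: y = 8 - 4e^(-x)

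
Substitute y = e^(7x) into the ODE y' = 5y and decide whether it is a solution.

Verification:
y = e^(7x)
y' = 7e^(7x)
But 5y = 5e^(7x)
y' ≠ 5y — the derivative does not match

No, it is not a solution.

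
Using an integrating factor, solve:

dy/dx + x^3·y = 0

Using integrating factor method:

General solution: y = Ce^(-x^4/4)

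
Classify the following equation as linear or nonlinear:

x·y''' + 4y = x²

Linear (y and its derivatives appear to the first power only, no products of y terms)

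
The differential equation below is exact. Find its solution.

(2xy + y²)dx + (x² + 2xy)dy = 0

Verify exactness: ∂M/∂y = ∂N/∂x ✓
Find F(x,y) such that ∂F/∂x = M, ∂F/∂y = N
Solution: x²y + xy² = C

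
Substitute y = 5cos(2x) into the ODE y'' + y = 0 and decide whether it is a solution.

Verification:
y'' = -20cos(2x)
y'' + y ≠ 0 (frequency mismatch: got 4 instead of 1)

No, it is not a solution.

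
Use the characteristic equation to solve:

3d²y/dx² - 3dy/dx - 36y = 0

Characteristic equation: 3r² - 3r - 36 = 0
Divide by 3: r² - r - 12 = 0
Roots: r = 4, -3 (distinct real)
General solution: y = C₁e^(4x) + C₂e^(-3x)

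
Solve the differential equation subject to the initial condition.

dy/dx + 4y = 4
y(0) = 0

General solution: y = 1 + Ce^(-4x)
Applying y(0) = 0: C = 0 - 1 = -1
Particular solution: y = 1 - e^(-4x)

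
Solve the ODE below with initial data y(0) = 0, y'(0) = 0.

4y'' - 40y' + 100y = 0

General solution: y = (C₁ + C₂x)e^(5x)
Repeated root r = 5
Applying ICs: C₁ = 0, C₂ = 0
Particular solution: y = 0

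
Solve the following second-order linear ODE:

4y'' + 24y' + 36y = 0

Characteristic equation: 4r² + 24r + 36 = 0
Divide by 4: r² + 6r + 9 = 0
Factored: (r + 3)² = 0
Repeated root: r = -3
General solution: y = (C₁ + C₂x)e^(-3x)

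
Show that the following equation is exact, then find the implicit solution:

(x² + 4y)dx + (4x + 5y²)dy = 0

Verify exactness: ∂M/∂y = ∂N/∂x ✓
Find F(x,y) such that ∂F/∂x = M, ∂F/∂y = N
Solution: x³/3 + 4xy + 5y³/3 = C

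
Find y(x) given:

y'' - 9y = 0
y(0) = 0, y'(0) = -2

General solution: y = C₁e^(3x) + C₂e^(-3x)
Applying ICs: C₁ = -1/3, C₂ = 1/3
Particular solution: y = -(1/3)e^(3x) + (1/3)e^(-3x)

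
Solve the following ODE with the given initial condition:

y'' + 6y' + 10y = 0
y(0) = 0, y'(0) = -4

General solution: y = e^(-3x)(C₁cos(x) + C₂sin(x))
Complex roots r = -3 ± i
Applying ICs: C₁ = 0, C₂ = -4
Particular solution: y = e^(-3x)(-4sin(x))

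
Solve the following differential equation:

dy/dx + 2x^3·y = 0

Using integrating factor method:

General solution: y = Ce^(-x^4/2)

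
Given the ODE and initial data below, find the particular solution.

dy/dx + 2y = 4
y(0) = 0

General solution: y = 2 + Ce^(-2x)
Applying y(0) = 0: C = 0 - 2 = -2
Particular solution: y = 2 - 2e^(-2x)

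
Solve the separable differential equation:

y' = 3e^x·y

Separating variables and integrating:
ln|y| = 3e^x + C

General solution: y = Ce^(3e^x)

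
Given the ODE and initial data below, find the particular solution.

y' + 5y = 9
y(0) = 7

General solution: y = 9/5 + Ce^(-5x)
Applying y(0) = 7: C = 7 - 9/5 = 26/5
Particular solution: y = 9/5 + (26/5)e^(-5x)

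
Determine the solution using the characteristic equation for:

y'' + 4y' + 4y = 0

Characteristic equation: r² + 4r + 4 = 0
Factored: (r + 2)² = 0
Repeated root: r = -2
General solution: y = (C₁ + C₂x)e^(-2x)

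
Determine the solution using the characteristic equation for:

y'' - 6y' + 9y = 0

Characteristic equation: r² - 6r + 9 = 0
Factored: (r - 3)² = 0
Repeated root: r = 3
General solution: y = (C₁ + C₂x)e^(3x)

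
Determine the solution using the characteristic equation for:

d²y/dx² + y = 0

Characteristic equation: r² + 1 = 0
Roots: r = ±i (complex conjugates)
General solution: y = C₁cos(x) + C₂sin(x)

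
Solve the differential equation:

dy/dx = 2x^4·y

Separating variables and integrating:
ln|y| = 2x^5/5 + C

General solution: y = Ce^(2x^5/5)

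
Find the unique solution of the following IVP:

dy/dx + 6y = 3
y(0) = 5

General solution: y = 1/2 + Ce^(-6x)
Applying y(0) = 5: C = 5 - 1/2 = 9/2
Particular solution: y = 1/2 + (9/2)e^(-6x)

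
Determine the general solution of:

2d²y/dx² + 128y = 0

Characteristic equation: 2r² + 128 = 0
Divide by 2: r² + 64 = 0
Roots: r = ±8i (complex conjugates)
General solution: y = C₁cos(8x) + C₂sin(8x)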